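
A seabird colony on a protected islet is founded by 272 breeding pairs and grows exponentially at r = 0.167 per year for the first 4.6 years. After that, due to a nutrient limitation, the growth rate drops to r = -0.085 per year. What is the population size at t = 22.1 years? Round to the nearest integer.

Phase 1: N(4.6) = 272·e^(0.167×4.6) = 272·e^0.7682 = 586.4.
Phase 2 runs for 22.1 − 4.6 = 17.5 years at r = -0.085.
N(22.1) = 586.4·e^(-0.085×17.5) = 586.4·e^-1.488 = 132.489.

132 breeding pairs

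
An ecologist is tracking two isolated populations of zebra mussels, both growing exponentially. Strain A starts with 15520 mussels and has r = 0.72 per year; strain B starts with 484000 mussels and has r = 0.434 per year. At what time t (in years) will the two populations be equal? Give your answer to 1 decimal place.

Set 15520·e^(0.72t) = 484000·e^(0.434t).
e^((0.72 − 0.434)t) = 484000/15520 → e^(0.286·t) = 31.186.
0.286·t = ln(31.186) = 3.44, so t = 3.44/0.286 = 12.028.

12.0 years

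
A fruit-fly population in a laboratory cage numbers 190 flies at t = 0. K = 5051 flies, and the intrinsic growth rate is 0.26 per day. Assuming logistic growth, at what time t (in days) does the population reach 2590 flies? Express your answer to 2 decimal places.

12.67 days

A = (K − N₀)/N₀ = (5051 − 190)/190 = 25.584.
Solve 5051/(1 + 25.584·e^(−0.26t)) = 2590: 1 + 25.584·e^(−0.26t) = 1.9502, so e^(−0.26t) = 0.0371398.
−0.26·t = ln(0.0371398) = -3.2931, so t = 3.2931/0.26 = 12.666.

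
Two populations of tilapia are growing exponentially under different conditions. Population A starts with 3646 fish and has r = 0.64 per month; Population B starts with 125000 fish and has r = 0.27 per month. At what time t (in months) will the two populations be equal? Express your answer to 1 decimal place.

9.6 months

Set 3646·e^(0.64t) = 125000·e^(0.27t).
e^((0.64 − 0.27)t) = 125000/3646 → e^(0.37·t) = 34.284.
0.37·t = ln(34.284) = 3.5347, so t = 3.5347/0.37 = 9.5532.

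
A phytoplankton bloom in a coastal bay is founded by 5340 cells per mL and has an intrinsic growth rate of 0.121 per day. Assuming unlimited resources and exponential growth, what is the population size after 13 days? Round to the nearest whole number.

25745 cells per mL

N(t) = N₀·e^(rt) = 5340 × e^(0.121×13) = 5340 × e^1.573.
e^1.573 ≈ 4.8211, so N ≈ 5340 × 4.8211 = 25744.6.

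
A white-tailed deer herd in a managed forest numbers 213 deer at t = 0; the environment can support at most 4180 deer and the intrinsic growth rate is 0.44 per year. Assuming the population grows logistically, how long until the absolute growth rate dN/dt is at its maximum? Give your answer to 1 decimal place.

6.6 years

Logistic growth is fastest at N = K/2 = 2090.
A = (K − N₀)/N₀ = 18.624. Set K/(1 + A·e^(−rt)) = K/2 → A·e^(−rt) = 1.
e^(−0.44t) = 1/18.624 = 0.053693, so t = ln(18.624)/0.44 = 2.9245/0.44 = 6.6465.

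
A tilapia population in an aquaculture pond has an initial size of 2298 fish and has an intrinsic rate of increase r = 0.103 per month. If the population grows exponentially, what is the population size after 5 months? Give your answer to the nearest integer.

N(t) = N₀·e^(rt) = 2298 × e^(0.103×5) = 2298 × e^0.515.
e^0.515 ≈ 1.6736, so N ≈ 2298 × 1.6736 = 3846.02.

3846 fish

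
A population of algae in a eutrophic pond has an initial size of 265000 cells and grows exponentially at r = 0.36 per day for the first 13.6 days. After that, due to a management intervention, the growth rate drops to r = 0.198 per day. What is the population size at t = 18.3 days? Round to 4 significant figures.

Phase 1: N(13.6) = 265000·e^(0.36×13.6) = 265000·e^4.896 = 3.544473×10^7.
Phase 2 runs for 18.3 − 13.6 = 4.7 days at r = 0.198.
N(18.3) = 3.544473×10^7·e^(0.198×4.7) = 3.544473×10^7·e^0.9306 = 8.988891×10^7.

89890000 cells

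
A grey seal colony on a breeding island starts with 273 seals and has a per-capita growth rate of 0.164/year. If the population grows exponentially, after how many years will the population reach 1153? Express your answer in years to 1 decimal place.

Set N₀·e^(rt) = 1153: e^(0.164·t) = 1153/273 = 4.2234.
0.164·t = ln(4.2234) = 1.4407, so t = 1.4407/0.164 = 8.7845.

8.8 years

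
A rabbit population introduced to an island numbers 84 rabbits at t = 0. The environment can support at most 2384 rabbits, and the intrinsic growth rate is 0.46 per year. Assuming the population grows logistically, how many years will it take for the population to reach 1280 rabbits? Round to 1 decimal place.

7.5 years

A = (K − N₀)/N₀ = (2384 − 84)/84 = 27.381.
Solve 2384/(1 + 27.381·e^(−0.46t)) = 1280: 1 + 27.381·e^(−0.46t) = 1.8625, so e^(−0.46t) = 0.0315.
−0.46·t = ln(0.0315) = -3.4578, so t = 3.4578/0.46 = 7.5169.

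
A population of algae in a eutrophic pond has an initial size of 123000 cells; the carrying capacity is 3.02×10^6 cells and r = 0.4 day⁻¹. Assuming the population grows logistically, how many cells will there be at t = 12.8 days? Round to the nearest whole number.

A = (K − N₀)/N₀ = (3.02×10^6 − 123000)/123000 = 23.553.
N(t) = K/(1 + A·e^(−rt)) = 3.02×10^6/(1 + 23.553×e^(−0.4×12.8)).
e^(−5.12) = 0.005976; denominator = 1 + 23.553×0.005976 = 1.1408.
N = 3.02×10^6/1.1408 = 2.647376×10^6.

2647376 cells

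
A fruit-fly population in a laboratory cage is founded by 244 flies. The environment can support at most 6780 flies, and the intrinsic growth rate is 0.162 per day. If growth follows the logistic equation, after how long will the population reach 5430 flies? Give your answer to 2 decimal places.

A = (K − N₀)/N₀ = (6780 − 244)/244 = 26.787.
Solve 6780/(1 + 26.787·e^(−0.162t)) = 5430: 1 + 26.787·e^(−0.162t) = 1.2486, so e^(−0.162t) = 0.00928136.
−0.162·t = ln(0.00928136) = -4.6797, so t = 4.6797/0.162 = 28.887.

28.89 days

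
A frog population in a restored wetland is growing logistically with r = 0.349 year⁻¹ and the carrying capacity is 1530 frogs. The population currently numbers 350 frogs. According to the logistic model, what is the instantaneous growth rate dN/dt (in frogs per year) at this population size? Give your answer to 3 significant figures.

dN/dt = rN(1 − N/K) = 0.349 × 350 × (1 − 350/1530).
1 − 350/1530 = 0.77124; dN/dt = 0.349 × 350 × 0.77124 = 94.207.

94.2 frogs per year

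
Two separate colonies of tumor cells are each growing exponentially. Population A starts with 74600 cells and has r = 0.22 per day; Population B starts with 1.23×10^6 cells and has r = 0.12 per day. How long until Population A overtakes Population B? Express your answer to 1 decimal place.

Set 74600·e^(0.22t) = 1.23×10^6·e^(0.12t).
e^((0.22 − 0.12)t) = 1.23×10^6/74600 → e^(0.1·t) = 16.488.
0.1·t = ln(16.488) = 2.8026, so t = 2.8026/0.1 = 28.026.

28.0 days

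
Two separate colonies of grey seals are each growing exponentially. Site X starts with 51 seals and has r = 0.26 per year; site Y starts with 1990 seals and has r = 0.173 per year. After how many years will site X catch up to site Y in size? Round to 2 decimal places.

42.12 years

Set 51·e^(0.26t) = 1990·e^(0.173t).
e^((0.26 − 0.173)t) = 1990/51 → e^(0.087·t) = 39.02.
0.087·t = ln(39.02) = 3.6641, so t = 3.6641/0.087 = 42.116.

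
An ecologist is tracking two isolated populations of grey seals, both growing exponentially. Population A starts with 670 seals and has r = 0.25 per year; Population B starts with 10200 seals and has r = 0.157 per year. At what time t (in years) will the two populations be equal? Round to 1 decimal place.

Set 670·e^(0.25t) = 10200·e^(0.157t).
e^((0.25 − 0.157)t) = 10200/670 → e^(0.093·t) = 15.224.
0.093·t = ln(15.224) = 2.7229, so t = 2.7229/0.093 = 29.278.

29.3 years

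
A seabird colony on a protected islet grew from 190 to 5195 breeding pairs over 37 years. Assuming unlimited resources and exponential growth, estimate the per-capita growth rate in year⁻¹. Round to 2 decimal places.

0.09 per year

From N(t) = N₀·e^(rt): e^(r·37) = 5195/190 = 27.342.
r·37 = ln(27.342) = 3.3084, so r = 3.3084/37 = 0.089417.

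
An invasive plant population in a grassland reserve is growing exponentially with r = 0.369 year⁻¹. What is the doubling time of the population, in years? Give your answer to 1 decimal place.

1.9 years

Doubling time t_d = ln(2)/r = 0.6931/0.369 = 1.8784.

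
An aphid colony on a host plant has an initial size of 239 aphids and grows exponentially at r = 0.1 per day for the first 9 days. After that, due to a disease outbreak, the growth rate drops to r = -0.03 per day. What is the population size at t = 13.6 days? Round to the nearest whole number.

512 aphids

Phase 1: N(9) = 239·e^(0.1×9) = 239·e^0.9 = 587.845.
Phase 2 runs for 13.6 − 9 = 4.6 days at r = -0.03.
N(13.6) = 587.845·e^(-0.03×4.6) = 587.845·e^-0.138 = 512.071.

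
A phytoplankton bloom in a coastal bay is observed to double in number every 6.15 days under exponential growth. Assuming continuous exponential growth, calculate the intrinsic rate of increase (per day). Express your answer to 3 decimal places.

0.113 per day

r = ln(2)/t_d = 0.6931/6.15 = 0.11271.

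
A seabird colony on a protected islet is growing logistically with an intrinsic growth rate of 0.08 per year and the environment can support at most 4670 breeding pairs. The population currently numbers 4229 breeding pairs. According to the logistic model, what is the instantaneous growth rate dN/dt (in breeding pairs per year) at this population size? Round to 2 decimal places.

31.95 breeding pairs per year

dN/dt = rN(1 − N/K) = 0.08 × 4229 × (1 − 4229/4670).
1 − 4229/4670 = 0.094433; dN/dt = 0.08 × 4229 × 0.094433 = 31.948.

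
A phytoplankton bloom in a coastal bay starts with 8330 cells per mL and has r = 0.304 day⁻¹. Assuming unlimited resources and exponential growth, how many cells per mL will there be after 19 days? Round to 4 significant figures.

N(t) = N₀·e^(rt) = 8330 × e^(0.304×19) = 8330 × e^5.776.
e^5.776 ≈ 322.47, so N ≈ 8330 × 322.47 = 2.686148×10^6.

2686000 cells per mL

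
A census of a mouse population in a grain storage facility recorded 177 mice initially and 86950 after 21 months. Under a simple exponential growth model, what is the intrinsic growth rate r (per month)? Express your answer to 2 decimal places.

0.30 per month

From N(t) = N₀·e^(rt): e^(r·21) = 86950/177 = 491.24.
r·21 = ln(491.24) = 6.1969, so r = 6.1969/21 = 0.29509.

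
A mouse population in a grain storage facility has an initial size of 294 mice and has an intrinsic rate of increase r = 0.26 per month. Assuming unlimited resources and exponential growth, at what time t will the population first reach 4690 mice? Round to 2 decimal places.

10.65 months

Set N₀·e^(rt) = 4690: e^(0.26·t) = 4690/294 = 15.952.
0.26·t = ln(15.952) = 2.7696, so t = 2.7696/0.26 = 10.652.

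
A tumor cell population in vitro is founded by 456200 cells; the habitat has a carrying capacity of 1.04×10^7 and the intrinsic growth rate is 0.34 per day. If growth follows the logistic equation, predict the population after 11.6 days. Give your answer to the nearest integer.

7312507 cells

A = (K − N₀)/N₀ = (1.04×10^7 − 456200)/456200 = 21.797.
N(t) = K/(1 + A·e^(−rt)) = 1.04×10^7/(1 + 21.797×e^(−0.34×11.6)).
e^(−3.944) = 0.019371; denominator = 1 + 21.797×0.019371 = 1.4222.
N = 1.04×10^7/1.4222 = 7.312507×10^6.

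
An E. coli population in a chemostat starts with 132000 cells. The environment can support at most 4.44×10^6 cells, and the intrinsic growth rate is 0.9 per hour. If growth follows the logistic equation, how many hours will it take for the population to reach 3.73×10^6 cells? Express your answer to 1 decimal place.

5.7 hours

A = (K − N₀)/N₀ = (4.44×10^6 − 132000)/132000 = 32.636.
Solve 4.44×10^6/(1 + 32.636·e^(−0.9t)) = 3.73×10^6: 1 + 32.636·e^(−0.9t) = 1.1903, so e^(−0.9t) = 0.00583241.
−0.9·t = ln(0.00583241) = -5.1443, so t = 5.1443/0.9 = 5.7159.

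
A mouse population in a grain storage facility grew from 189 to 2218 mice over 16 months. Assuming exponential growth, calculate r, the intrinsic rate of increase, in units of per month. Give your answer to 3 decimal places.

0.154 per month

From N(t) = N₀·e^(rt): e^(r·16) = 2218/189 = 11.735.
r·16 = ln(11.735) = 2.4626, so r = 2.4626/16 = 0.15391.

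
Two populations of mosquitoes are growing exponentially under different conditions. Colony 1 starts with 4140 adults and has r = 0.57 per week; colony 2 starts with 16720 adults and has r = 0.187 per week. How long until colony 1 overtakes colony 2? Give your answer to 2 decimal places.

3.64 weeks

Set 4140·e^(0.57t) = 16720·e^(0.187t).
e^((0.57 − 0.187)t) = 16720/4140 → e^(0.383·t) = 4.0386.
0.383·t = ln(4.0386) = 1.3959, so t = 1.3959/0.383 = 3.6447.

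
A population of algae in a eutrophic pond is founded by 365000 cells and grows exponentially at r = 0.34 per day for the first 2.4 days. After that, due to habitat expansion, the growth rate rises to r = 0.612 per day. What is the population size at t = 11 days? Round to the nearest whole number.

Phase 1: N(2.4) = 365000·e^(0.34×2.4) = 365000·e^0.816 = 825424.
Phase 2 runs for 11 − 2.4 = 8.6 days at r = 0.612.
N(11) = 825424·e^(0.612×8.6) = 825424·e^5.263 = 1.593881×10^8.

159388095 cells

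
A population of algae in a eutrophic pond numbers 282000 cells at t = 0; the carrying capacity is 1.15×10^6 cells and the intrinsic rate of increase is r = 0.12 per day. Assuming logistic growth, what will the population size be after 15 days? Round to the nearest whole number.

A = (K − N₀)/N₀ = (1.15×10^6 − 282000)/282000 = 3.078.
N(t) = K/(1 + A·e^(−rt)) = 1.15×10^6/(1 + 3.078×e^(−0.12×15)).
e^(−1.8) = 0.1653; denominator = 1 + 3.078×0.1653 = 1.5088.
N = 1.15×10^6/1.5088 = 762199.

762199 cells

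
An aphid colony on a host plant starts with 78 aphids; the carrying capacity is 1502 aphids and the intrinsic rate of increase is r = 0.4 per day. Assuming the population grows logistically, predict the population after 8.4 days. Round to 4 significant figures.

919.1 aphids

A = (K − N₀)/N₀ = (1502 − 78)/78 = 18.256.
N(t) = K/(1 + A·e^(−rt)) = 1502/(1 + 18.256×e^(−0.4×8.4)).
e^(−3.36) = 0.034735; denominator = 1 + 18.256×0.034735 = 1.6341.
N = 1502/1.6341 = 919.137.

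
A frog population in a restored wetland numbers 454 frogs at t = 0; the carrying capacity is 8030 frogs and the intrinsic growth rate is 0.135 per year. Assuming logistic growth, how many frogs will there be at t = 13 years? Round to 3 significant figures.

2070 frogs

A = (K − N₀)/N₀ = (8030 − 454)/454 = 16.687.
N(t) = K/(1 + A·e^(−rt)) = 8030/(1 + 16.687×e^(−0.135×13)).
e^(−1.755) = 0.17291; denominator = 1 + 16.687×0.17291 = 3.8853.
N = 8030/3.8853 = 2066.74.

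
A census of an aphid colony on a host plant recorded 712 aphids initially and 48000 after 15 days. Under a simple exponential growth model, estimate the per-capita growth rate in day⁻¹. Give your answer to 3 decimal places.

From N(t) = N₀·e^(rt): e^(r·15) = 48000/712 = 67.416.
r·15 = ln(67.416) = 4.2109, so r = 4.2109/15 = 0.28073.

0.281 per day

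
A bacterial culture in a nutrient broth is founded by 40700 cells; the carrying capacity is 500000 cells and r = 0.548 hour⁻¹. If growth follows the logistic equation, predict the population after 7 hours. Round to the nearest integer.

A = (K − N₀)/N₀ = (500000 − 40700)/40700 = 11.285.
N(t) = K/(1 + A·e^(−rt)) = 500000/(1 + 11.285×e^(−0.548×7)).
e^(−3.836) = 0.02158; denominator = 1 + 11.285×0.02158 = 1.2435.
N = 500000/1.2435 = 402082.

402082 cells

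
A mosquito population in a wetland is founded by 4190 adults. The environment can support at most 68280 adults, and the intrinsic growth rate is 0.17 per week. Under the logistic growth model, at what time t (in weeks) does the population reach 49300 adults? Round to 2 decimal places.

A = (K − N₀)/N₀ = (68280 − 4190)/4190 = 15.296.
Solve 68280/(1 + 15.296·e^(−0.17t)) = 49300: 1 + 15.296·e^(−0.17t) = 1.385, so e^(−0.17t) = 0.0251694.
−0.17·t = ln(0.0251694) = -3.6821, so t = 3.6821/0.17 = 21.66.

21.66 weeks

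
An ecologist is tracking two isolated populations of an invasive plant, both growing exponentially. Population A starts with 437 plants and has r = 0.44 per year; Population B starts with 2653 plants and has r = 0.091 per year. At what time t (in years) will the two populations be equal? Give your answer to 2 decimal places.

5.17 years

Set 437·e^(0.44t) = 2653·e^(0.091t).
e^((0.44 − 0.091)t) = 2653/437 → e^(0.349·t) = 6.0709.
0.349·t = ln(6.0709) = 1.8035, so t = 1.8035/0.349 = 5.1677.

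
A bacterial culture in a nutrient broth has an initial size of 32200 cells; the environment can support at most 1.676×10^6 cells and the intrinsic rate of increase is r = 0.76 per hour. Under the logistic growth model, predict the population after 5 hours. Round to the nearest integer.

A = (K − N₀)/N₀ = (1.676×10^6 − 32200)/32200 = 51.05.
N(t) = K/(1 + A·e^(−rt)) = 1.676×10^6/(1 + 51.05×e^(−0.76×5)).
e^(−3.8) = 0.022371; denominator = 1 + 51.05×0.022371 = 2.142.
N = 1.676×10^6/2.142 = 782439.

782439 cells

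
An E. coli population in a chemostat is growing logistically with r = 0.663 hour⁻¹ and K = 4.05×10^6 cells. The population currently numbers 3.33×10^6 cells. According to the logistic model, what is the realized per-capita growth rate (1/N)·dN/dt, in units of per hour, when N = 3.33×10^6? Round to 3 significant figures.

0.118 per hour

(1/N)·dN/dt = r(1 − N/K) = 0.663 × (1 − 3.33×10^6/4.05×10^6).
= 0.663 × 0.17778 = 0.11787.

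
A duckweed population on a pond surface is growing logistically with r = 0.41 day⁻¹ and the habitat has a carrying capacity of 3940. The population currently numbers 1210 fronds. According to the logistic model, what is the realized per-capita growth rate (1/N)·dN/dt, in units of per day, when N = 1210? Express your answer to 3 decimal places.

(1/N)·dN/dt = r(1 − N/K) = 0.41 × (1 − 1210/3940).
= 0.41 × 0.69289 = 0.28409.

0.284 per day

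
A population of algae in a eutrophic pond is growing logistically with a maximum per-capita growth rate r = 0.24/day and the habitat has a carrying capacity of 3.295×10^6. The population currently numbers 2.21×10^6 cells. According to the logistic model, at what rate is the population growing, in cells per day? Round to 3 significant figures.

175000 cells per day

dN/dt = rN(1 − N/K) = 0.24 × 2.21×10^6 × (1 − 2.21×10^6/3.295×10^6).
1 − 2.21×10^6/3.295×10^6 = 0.32929; dN/dt = 0.24 × 2.21×10^6 × 0.32929 = 1.74654×10^5.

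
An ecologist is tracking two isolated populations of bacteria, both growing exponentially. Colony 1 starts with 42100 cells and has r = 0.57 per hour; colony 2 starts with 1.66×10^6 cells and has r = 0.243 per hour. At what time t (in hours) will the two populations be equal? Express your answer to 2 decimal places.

Set 42100·e^(0.57t) = 1.66×10^6·e^(0.243t).
e^((0.57 − 0.243)t) = 1.66×10^6/42100 → e^(0.327·t) = 39.43.
0.327·t = ln(39.43) = 3.6745, so t = 3.6745/0.327 = 11.237.

11.24 hours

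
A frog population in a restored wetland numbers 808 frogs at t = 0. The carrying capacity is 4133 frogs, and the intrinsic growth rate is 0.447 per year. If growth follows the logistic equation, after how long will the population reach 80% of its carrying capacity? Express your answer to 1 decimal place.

6.3 years

A = (K − N₀)/N₀ = (4133 − 808)/808 = 4.1151.
Solve 4133/(1 + 4.1151·e^(−0.447t)) = 3306.4: 1 + 4.1151·e^(−0.447t) = 1.25, so e^(−0.447t) = 0.0607519.
−0.447·t = ln(0.0607519) = -2.801, so t = 2.801/0.447 = 6.2661.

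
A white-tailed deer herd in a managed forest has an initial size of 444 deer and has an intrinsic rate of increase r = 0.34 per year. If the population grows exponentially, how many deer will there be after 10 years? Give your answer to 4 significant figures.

13300 deer

N(t) = N₀·e^(rt) = 444 × e^(0.34×10) = 444 × e^3.4.
e^3.4 ≈ 29.964, so N ≈ 444 × 29.964 = 13304.1.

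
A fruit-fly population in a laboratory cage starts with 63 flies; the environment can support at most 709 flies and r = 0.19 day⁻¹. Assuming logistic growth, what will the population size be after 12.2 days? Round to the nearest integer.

353 flies

A = (K − N₀)/N₀ = (709 − 63)/63 = 10.254.
N(t) = K/(1 + A·e^(−rt)) = 709/(1 + 10.254×e^(−0.19×12.2)).
e^(−2.318) = 0.09847; denominator = 1 + 10.254×0.09847 = 2.0097.
N = 709/2.0097 = 352.787.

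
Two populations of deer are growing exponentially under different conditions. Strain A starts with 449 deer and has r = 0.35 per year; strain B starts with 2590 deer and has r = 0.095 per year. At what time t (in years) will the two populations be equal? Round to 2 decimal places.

6.87 years

Set 449·e^(0.35t) = 2590·e^(0.095t).
e^((0.35 − 0.095)t) = 2590/449 → e^(0.255·t) = 5.7684.
0.255·t = ln(5.7684) = 1.7524, so t = 1.7524/0.255 = 6.8721.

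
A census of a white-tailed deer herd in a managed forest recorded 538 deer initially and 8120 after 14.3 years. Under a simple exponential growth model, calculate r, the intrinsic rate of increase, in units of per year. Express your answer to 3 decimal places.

0.190 per year

From N(t) = N₀·e^(rt): e^(r·14.3) = 8120/538 = 15.093.
r·14.3 = ln(15.093) = 2.7142, so r = 2.7142/14.3 = 0.18981.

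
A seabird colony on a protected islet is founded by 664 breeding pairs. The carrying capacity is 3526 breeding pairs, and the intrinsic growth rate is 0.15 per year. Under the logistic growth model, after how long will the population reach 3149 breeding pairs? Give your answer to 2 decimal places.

A = (K − N₀)/N₀ = (3526 − 664)/664 = 4.3102.
Solve 3526/(1 + 4.3102·e^(−0.15t)) = 3149: 1 + 4.3102·e^(−0.15t) = 1.1197, so e^(−0.15t) = 0.0277758.
−0.15·t = ln(0.0277758) = -3.5836, so t = 3.5836/0.15 = 23.891.

23.89 years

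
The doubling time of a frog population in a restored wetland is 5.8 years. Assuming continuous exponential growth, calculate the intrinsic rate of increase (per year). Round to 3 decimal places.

r = ln(2)/t_d = 0.6931/5.8 = 0.11951.

0.120 per year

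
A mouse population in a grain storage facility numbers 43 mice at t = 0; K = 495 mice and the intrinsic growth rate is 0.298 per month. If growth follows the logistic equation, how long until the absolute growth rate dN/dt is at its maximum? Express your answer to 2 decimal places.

Logistic growth is fastest at N = K/2 = 247.5.
A = (K − N₀)/N₀ = 10.512. Set K/(1 + A·e^(−rt)) = K/2 → A·e^(−rt) = 1.
e^(−0.298t) = 1/10.512 = 0.0951327, so t = ln(10.512)/0.298 = 2.3525/0.298 = 7.8942.

7.89 months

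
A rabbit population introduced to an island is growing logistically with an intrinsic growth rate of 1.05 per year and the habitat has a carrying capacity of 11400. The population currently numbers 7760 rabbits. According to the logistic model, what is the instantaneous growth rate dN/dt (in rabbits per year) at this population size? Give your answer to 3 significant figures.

dN/dt = rN(1 − N/K) = 1.05 × 7760 × (1 − 7760/11400).
1 − 7760/11400 = 0.3193; dN/dt = 1.05 × 7760 × 0.3193 = 2601.6.

2600 rabbits per year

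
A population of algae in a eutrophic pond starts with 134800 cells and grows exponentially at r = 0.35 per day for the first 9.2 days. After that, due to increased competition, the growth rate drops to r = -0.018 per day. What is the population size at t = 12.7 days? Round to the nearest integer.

3167799 cells

Phase 1: N(9.2) = 134800·e^(0.35×9.2) = 134800·e^3.22 = 3.373791×10^6.
Phase 2 runs for 12.7 − 9.2 = 3.5 days at r = -0.018.
N(12.7) = 3.373791×10^6·e^(-0.018×3.5) = 3.373791×10^6·e^-0.063 = 3.167799×10^6.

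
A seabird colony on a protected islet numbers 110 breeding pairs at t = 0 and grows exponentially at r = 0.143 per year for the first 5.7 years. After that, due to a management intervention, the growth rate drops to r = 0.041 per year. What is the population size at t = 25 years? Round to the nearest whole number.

Phase 1: N(5.7) = 110·e^(0.143×5.7) = 110·e^0.8151 = 248.534.
Phase 2 runs for 25 − 5.7 = 19.3 years at r = 0.041.
N(25) = 248.534·e^(0.041×19.3) = 248.534·e^0.7913 = 548.332.

548 breeding pairs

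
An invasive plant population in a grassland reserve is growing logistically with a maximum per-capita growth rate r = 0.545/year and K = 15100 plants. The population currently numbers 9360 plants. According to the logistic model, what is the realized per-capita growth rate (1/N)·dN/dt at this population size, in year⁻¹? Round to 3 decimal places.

(1/N)·dN/dt = r(1 − N/K) = 0.545 × (1 − 9360/15100).
= 0.545 × 0.38013 = 0.20717.

0.207 per year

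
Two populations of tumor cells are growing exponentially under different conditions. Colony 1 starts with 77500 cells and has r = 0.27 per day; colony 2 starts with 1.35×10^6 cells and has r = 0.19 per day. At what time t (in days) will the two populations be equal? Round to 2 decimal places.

Set 77500·e^(0.27t) = 1.35×10^6·e^(0.19t).
e^((0.27 − 0.19)t) = 1.35×10^6/77500 → e^(0.08·t) = 17.419.
0.08·t = ln(17.419) = 2.8576, so t = 2.8576/0.08 = 35.72.

35.72 days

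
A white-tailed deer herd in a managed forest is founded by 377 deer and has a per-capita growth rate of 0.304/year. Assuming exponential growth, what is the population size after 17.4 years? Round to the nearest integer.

74746 deer

N(t) = N₀·e^(rt) = 377 × e^(0.304×17.4) = 377 × e^5.29.
e^5.29 ≈ 198.26, so N ≈ 377 × 198.26 = 74745.6.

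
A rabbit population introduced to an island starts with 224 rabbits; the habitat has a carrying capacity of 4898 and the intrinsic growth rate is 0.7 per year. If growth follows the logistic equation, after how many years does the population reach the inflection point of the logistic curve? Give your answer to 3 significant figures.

Logistic growth is fastest at N = K/2 = 2449.
A = (K − N₀)/N₀ = 20.866. Set K/(1 + A·e^(−rt)) = K/2 → A·e^(−rt) = 1.
e^(−0.7t) = 1/20.866 = 0.0479247, so t = ln(20.866)/0.7 = 3.0381/0.7 = 4.3402.

4.34 years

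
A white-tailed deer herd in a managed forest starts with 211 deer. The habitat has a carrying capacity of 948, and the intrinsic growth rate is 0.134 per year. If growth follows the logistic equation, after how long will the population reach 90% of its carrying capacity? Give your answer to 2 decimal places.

25.73 years

A = (K − N₀)/N₀ = (948 − 211)/211 = 3.4929.
Solve 948/(1 + 3.4929·e^(−0.134t)) = 853.2: 1 + 3.4929·e^(−0.134t) = 1.1111, so e^(−0.134t) = 0.0318106.
−0.134·t = ln(0.0318106) = -3.448, so t = 3.448/0.134 = 25.731.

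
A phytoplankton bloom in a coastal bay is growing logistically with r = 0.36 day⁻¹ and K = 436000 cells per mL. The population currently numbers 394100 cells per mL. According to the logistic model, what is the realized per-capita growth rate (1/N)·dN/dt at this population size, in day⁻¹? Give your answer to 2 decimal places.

0.03 per day

(1/N)·dN/dt = r(1 − N/K) = 0.36 × (1 − 394100/436000).
= 0.36 × 0.096101 = 0.034596.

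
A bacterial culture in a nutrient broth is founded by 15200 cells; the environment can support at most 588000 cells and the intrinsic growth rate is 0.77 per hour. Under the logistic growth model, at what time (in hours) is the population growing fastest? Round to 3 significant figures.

Logistic growth is fastest at N = K/2 = 294000.
A = (K − N₀)/N₀ = 37.684. Set K/(1 + A·e^(−rt)) = K/2 → A·e^(−rt) = 1.
e^(−0.77t) = 1/37.684 = 0.0265363, so t = ln(37.684)/0.77 = 3.6292/0.77 = 4.7133.

4.71 hours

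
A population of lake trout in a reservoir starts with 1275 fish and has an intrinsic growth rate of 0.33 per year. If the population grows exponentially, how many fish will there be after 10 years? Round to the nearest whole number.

34569 fish

N(t) = N₀·e^(rt) = 1275 × e^(0.33×10) = 1275 × e^3.3.
e^3.3 ≈ 27.113, so N ≈ 1275 × 27.113 = 34568.6.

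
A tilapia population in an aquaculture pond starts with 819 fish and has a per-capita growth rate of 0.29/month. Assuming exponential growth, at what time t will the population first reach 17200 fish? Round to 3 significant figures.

Set N₀·e^(rt) = 17200: e^(0.29·t) = 17200/819 = 21.001.
0.29·t = ln(21.001) = 3.0446, so t = 3.0446/0.29 = 10.499.

10.5 months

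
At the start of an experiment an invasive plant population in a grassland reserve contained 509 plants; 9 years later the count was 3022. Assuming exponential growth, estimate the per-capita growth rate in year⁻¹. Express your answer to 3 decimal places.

From N(t) = N₀·e^(rt): e^(r·9) = 3022/509 = 5.9371.
r·9 = ln(5.9371) = 1.7812, so r = 1.7812/9 = 0.19791.

0.198 per year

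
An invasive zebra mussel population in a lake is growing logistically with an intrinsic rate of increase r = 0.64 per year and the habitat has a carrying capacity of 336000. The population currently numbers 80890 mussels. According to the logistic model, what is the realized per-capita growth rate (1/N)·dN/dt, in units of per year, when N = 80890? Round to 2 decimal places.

0.49 per year

(1/N)·dN/dt = r(1 − N/K) = 0.64 × (1 − 80890/336000).
= 0.64 × 0.75926 = 0.48592.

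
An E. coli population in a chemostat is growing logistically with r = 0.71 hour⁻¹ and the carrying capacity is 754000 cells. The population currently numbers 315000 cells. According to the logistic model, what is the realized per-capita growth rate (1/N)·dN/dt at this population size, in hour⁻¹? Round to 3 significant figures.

0.413 per hour

(1/N)·dN/dt = r(1 − N/K) = 0.71 × (1 − 315000/754000).
= 0.71 × 0.58223 = 0.41338.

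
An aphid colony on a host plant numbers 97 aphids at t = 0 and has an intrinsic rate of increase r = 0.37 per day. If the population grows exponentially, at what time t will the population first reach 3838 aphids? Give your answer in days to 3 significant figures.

Set N₀·e^(rt) = 3838: e^(0.37·t) = 3838/97 = 39.567.
0.37·t = ln(39.567) = 3.678, so t = 3.678/0.37 = 9.9405.

9.94 days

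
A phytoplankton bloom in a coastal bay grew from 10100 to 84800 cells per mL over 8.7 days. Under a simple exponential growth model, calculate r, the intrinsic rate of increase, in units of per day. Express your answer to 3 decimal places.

0.245 per day

From N(t) = N₀·e^(rt): e^(r·8.7) = 84800/10100 = 8.396.
r·8.7 = ln(8.396) = 2.1278, so r = 2.1278/8.7 = 0.24457.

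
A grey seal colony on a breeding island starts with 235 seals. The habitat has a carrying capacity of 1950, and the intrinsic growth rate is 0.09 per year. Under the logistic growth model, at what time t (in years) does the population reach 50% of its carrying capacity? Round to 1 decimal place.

A = (K − N₀)/N₀ = (1950 − 235)/235 = 7.2979.
Solve 1950/(1 + 7.2979·e^(−0.09t)) = 975: 1 + 7.2979·e^(−0.09t) = 2, so e^(−0.09t) = 0.137026.
−0.09·t = ln(0.137026) = -1.9876, so t = 1.9876/0.09 = 22.084.

22.1 years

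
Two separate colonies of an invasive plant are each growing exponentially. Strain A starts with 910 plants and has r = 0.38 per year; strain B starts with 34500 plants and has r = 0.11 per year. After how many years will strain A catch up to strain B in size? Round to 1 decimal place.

Set 910·e^(0.38t) = 34500·e^(0.11t).
e^((0.38 − 0.11)t) = 34500/910 → e^(0.27·t) = 37.912.
0.27·t = ln(37.912) = 3.6353, so t = 3.6353/0.27 = 13.464.

13.5 years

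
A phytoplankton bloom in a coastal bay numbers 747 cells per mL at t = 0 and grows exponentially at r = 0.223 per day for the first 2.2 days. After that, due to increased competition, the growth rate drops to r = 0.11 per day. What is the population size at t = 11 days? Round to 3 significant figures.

Phase 1: N(2.2) = 747·e^(0.223×2.2) = 747·e^0.4906 = 1220.07.
Phase 2 runs for 11 − 2.2 = 8.8 days at r = 0.11.
N(11) = 1220.07·e^(0.11×8.8) = 1220.07·e^0.968 = 3212.05.

3210 cells per mL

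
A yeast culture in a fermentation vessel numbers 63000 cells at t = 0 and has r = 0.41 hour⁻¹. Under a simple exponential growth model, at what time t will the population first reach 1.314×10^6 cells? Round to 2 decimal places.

7.41 hours

Set N₀·e^(rt) = 1.314×10^6: e^(0.41·t) = 1.314×10^6/63000 = 20.857.
0.41·t = ln(20.857) = 3.0377, so t = 3.0377/0.41 = 7.409.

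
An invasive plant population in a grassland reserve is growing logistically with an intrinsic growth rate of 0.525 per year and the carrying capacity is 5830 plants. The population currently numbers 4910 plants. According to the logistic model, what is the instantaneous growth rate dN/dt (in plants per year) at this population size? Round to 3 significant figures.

407 plants per year

dN/dt = rN(1 − N/K) = 0.525 × 4910 × (1 − 4910/5830).
1 − 4910/5830 = 0.1578; dN/dt = 0.525 × 4910 × 0.1578 = 406.78.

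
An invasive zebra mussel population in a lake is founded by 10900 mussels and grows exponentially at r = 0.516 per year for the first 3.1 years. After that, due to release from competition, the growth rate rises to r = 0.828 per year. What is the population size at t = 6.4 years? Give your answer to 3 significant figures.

Phase 1: N(3.1) = 10900·e^(0.516×3.1) = 10900·e^1.6 = 53966.5.
Phase 2 runs for 6.4 − 3.1 = 3.3 years at r = 0.828.
N(6.4) = 53966.5·e^(0.828×3.3) = 53966.5·e^2.732 = 829450.

829000 mussels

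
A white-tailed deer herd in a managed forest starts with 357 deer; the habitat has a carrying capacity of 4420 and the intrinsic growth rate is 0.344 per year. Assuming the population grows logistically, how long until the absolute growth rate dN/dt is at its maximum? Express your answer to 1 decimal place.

7.1 years

Logistic growth is fastest at N = K/2 = 2210.
A = (K − N₀)/N₀ = 11.381. Set K/(1 + A·e^(−rt)) = K/2 → A·e^(−rt) = 1.
e^(−0.344t) = 1/11.381 = 0.0878661, so t = ln(11.381)/0.344 = 2.4319/0.344 = 7.0696.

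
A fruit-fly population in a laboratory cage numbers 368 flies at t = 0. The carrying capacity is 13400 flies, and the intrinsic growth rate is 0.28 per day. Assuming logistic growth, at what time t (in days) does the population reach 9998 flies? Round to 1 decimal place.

A = (K − N₀)/N₀ = (13400 − 368)/368 = 35.413.
Solve 13400/(1 + 35.413·e^(−0.28t)) = 9998: 1 + 35.413·e^(−0.28t) = 1.3403, so e^(−0.28t) = 0.00960855.
−0.28·t = ln(0.00960855) = -4.6451, so t = 4.6451/0.28 = 16.59.

16.6 days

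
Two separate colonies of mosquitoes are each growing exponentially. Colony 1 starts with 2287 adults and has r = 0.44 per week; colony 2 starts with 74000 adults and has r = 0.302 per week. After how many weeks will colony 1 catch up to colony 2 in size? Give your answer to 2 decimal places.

25.19 weeks

Set 2287·e^(0.44t) = 74000·e^(0.302t).
e^((0.44 − 0.302)t) = 74000/2287 → e^(0.138·t) = 32.357.
0.138·t = ln(32.357) = 3.4768, so t = 3.4768/0.138 = 25.194.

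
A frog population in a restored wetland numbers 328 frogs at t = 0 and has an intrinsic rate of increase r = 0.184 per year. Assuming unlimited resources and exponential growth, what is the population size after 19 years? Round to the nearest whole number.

N(t) = N₀·e^(rt) = 328 × e^(0.184×19) = 328 × e^3.496.
e^3.496 ≈ 32.983, so N ≈ 328 × 32.983 = 10818.5.

10819 frogs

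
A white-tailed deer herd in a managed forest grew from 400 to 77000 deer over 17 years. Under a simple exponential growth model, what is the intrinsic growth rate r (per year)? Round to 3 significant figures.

From N(t) = N₀·e^(rt): e^(r·17) = 77000/400 = 192.5.
r·17 = ln(192.5) = 5.2601, so r = 5.2601/17 = 0.30942.

0.309 per year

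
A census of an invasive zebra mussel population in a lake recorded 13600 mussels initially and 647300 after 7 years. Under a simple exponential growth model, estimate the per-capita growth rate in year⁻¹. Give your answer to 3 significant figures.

0.552 per year

From N(t) = N₀·e^(rt): e^(r·7) = 647300/13600 = 47.596.
r·7 = ln(47.596) = 3.8627, so r = 3.8627/7 = 0.55182.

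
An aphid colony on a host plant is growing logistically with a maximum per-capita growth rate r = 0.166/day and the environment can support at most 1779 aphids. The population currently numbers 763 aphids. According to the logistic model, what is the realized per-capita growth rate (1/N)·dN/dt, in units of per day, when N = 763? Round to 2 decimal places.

0.09 per day

(1/N)·dN/dt = r(1 − N/K) = 0.166 × (1 − 763/1779).
= 0.166 × 0.57111 = 0.094804.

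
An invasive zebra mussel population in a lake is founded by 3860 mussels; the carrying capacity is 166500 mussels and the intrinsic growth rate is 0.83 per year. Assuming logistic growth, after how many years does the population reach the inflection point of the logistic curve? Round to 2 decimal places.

Logistic growth is fastest at N = K/2 = 83250.
A = (K − N₀)/N₀ = 42.135. Set K/(1 + A·e^(−rt)) = K/2 → A·e^(−rt) = 1.
e^(−0.83t) = 1/42.135 = 0.0237334, so t = ln(42.135)/0.83 = 3.7409/0.83 = 4.5071.

4.51 years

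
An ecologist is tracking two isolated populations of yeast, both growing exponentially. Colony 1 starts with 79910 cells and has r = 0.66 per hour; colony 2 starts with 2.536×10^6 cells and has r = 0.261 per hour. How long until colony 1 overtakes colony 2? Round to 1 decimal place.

Set 79910·e^(0.66t) = 2.536×10^6·e^(0.261t).
e^((0.66 − 0.261)t) = 2.536×10^6/79910 → e^(0.399·t) = 31.736.
0.399·t = ln(31.736) = 3.4574, so t = 3.4574/0.399 = 8.6653.

8.7 hours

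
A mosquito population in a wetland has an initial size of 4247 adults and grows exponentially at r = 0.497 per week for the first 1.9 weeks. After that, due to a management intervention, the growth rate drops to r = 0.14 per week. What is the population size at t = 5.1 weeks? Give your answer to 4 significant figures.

Phase 1: N(1.9) = 4247·e^(0.497×1.9) = 4247·e^0.9443 = 10919.1.
Phase 2 runs for 5.1 − 1.9 = 3.2 weeks at r = 0.14.
N(5.1) = 10919.1·e^(0.14×3.2) = 10919.1·e^0.448 = 17090.3.

17090 adults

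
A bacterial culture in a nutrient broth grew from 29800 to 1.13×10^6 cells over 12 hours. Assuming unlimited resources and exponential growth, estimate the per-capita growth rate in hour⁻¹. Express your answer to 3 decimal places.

From N(t) = N₀·e^(rt): e^(r·12) = 1.13×10^6/29800 = 37.919.
r·12 = ln(37.919) = 3.6355, so r = 3.6355/12 = 0.30296.

0.303 per hour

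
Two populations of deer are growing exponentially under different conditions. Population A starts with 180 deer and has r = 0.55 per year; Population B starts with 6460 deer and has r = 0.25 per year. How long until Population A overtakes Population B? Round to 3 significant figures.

Set 180·e^(0.55t) = 6460·e^(0.25t).
e^((0.55 − 0.25)t) = 6460/180 → e^(0.3·t) = 35.889.
0.3·t = ln(35.889) = 3.5804, so t = 3.5804/0.3 = 11.935.

11.9 years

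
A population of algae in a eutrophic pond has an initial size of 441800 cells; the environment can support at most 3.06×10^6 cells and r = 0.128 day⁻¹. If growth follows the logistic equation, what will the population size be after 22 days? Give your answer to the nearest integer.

A = (K − N₀)/N₀ = (3.06×10^6 − 441800)/441800 = 5.9262.
N(t) = K/(1 + A·e^(−rt)) = 3.06×10^6/(1 + 5.9262×e^(−0.128×22)).
e^(−2.816) = 0.059845; denominator = 1 + 5.9262×0.059845 = 1.3547.
N = 3.06×10^6/1.3547 = 2.258881×10^6.

2258881 cells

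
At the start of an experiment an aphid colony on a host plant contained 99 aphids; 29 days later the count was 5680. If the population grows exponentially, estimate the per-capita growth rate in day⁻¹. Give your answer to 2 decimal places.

From N(t) = N₀·e^(rt): e^(r·29) = 5680/99 = 57.374.
r·29 = ln(57.374) = 4.0496, so r = 4.0496/29 = 0.13964.

0.14 per day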